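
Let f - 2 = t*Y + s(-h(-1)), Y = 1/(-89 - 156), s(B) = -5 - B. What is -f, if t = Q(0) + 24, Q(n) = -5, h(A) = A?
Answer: 999/245 ≈ 4.0776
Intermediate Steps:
t = 19 (t = -5 + 24 = 19)
Y = -1/245 (Y = 1/(-245) = -1/245 ≈ -0.0040816)
f = -999/245 (f = 2 + (19*(-1/245) + (-5 - (-1)*(-1))) = 2 + (-19/245 + (-5 - 1*1)) = 2 + (-19/245 + (-5 - 1)) = 2 + (-19/245 - 6) = 2 - 1489/245 = -999/245 ≈ -4.0776)
-f = -1*(-999/245) = 999/245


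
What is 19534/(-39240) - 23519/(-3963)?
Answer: 140912053/25918020 ≈ 5.4368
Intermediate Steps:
19534/(-39240) - 23519/(-3963) = 19534*(-1/39240) - 23519*(-1/3963) = -9767/19620 + 23519/3963 = 140912053/25918020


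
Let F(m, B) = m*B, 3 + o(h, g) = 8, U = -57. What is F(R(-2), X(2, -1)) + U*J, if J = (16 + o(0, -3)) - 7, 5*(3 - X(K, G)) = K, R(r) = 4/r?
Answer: -4016/5 ≈ -803.20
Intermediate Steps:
o(h, g) = 5 (o(h, g) = -3 + 8 = 5)
X(K, G) = 3 - K/5
F(m, B) = B*m
J = 14 (J = (16 + 5) - 7 = 21 - 7 = 14)
F(R(-2), X(2, -1)) + U*J = (3 - ⅕*2)*(4/(-2)) - 57*14 = (3 - ⅖)*(4*(-½)) - 798 = (13/5)*(-2) - 798 = -26/5 - 798 = -4016/5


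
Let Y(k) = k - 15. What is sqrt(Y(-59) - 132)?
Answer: I*sqrt(206) ≈ 14.353*I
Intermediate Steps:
Y(k) = -15 + k
sqrt(Y(-59) - 132) = sqrt((-15 - 59) - 132) = sqrt(-74 - 132) = sqrt(-206) = I*sqrt(206)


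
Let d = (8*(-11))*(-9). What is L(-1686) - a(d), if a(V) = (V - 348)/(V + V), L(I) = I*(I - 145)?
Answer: 407492675/132 ≈ 3.0871e+6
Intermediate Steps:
L(I) = I*(-145 + I)
d = 792 (d = -88*(-9) = 792)
a(V) = (-348 + V)/(2*V) (a(V) = (-348 + V)/((2*V)) = (-348 + V)*(1/(2*V)) = (-348 + V)/(2*V))
L(-1686) - a(d) = -1686*(-145 - 1686) - (-348 + 792)/(2*792) = -1686*(-1831) - 444/(2*792) = 3087066 - 1*37/132 = 3087066 - 37/132 = 407492675/132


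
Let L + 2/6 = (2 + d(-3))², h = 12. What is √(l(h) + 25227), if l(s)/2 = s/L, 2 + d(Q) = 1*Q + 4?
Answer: 3*√2807 ≈ 158.94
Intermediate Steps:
d(Q) = 2 + Q (d(Q) = -2 + (1*Q + 4) = -2 + (Q + 4) = -2 + (4 + Q) = 2 + Q)
L = ⅔ (L = -⅓ + (2 + (2 - 3))² = -⅓ + (2 - 1)² = -⅓ + 1² = -⅓ + 1 = ⅔ ≈ 0.66667)
l(s) = 3*s (l(s) = 2*(s/(⅔)) = 2*(s*(3/2)) = 2*(3*s/2) = 3*s)
√(l(h) + 25227) = √(3*12 + 25227) = √(36 + 25227) = √25263 = 3*√2807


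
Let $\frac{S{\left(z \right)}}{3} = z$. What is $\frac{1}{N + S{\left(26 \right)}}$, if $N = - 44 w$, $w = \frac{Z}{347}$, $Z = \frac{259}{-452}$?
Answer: $\frac{39211}{3061307} \approx 0.012809$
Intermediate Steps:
$Z = - \frac{259}{452}$ ($Z = 259 \left(- \frac{1}{452}\right) = - \frac{259}{452} \approx -0.57301$)
$S{\left(z \right)} = 3 z$
$w = - \frac{259}{156844}$ ($w = - \frac{259}{452 \cdot 347} = \left(- \frac{259}{452}\right) \frac{1}{347} = - \frac{259}{156844} \approx -0.0016513$)
$N = \frac{2849}{39211}$ ($N = \left(-44\right) \left(- \frac{259}{156844}\right) = \frac{2849}{39211} \approx 0.072658$)
$\frac{1}{N + S{\left(26 \right)}} = \frac{1}{\frac{2849}{39211} + 3 \cdot 26} = \frac{1}{\frac{2849}{39211} + 78} = \frac{1}{\frac{3061307}{39211}} = \frac{39211}{3061307}$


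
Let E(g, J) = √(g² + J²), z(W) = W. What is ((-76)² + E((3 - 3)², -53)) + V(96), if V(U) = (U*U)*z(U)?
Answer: 890565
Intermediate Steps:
V(U) = U³ (V(U) = (U*U)*U = U²*U = U³)
E(g, J) = √(J² + g²)
((-76)² + E((3 - 3)², -53)) + V(96) = ((-76)² + √((-53)² + ((3 - 3)²)²)) + 96³ = (5776 + √(2809 + (0²)²)) + 884736 = (5776 + √(2809 + 0²)) + 884736 = (5776 + √(2809 + 0)) + 884736 = (5776 + √2809) + 884736 = (5776 + 53) + 884736 = 5829 + 884736 = 890565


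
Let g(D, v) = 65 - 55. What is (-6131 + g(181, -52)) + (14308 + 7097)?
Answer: 15284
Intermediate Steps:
g(D, v) = 10
(-6131 + g(181, -52)) + (14308 + 7097) = (-6131 + 10) + (14308 + 7097) = -6121 + 21405 = 15284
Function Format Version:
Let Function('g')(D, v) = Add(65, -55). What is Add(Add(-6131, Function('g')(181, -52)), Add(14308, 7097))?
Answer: 15284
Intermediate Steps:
Function('g')(D, v) = 10
Add(Add(-6131, Function('g')(181, -52)), Add(14308, 7097)) = Add(Add(-6131, 10), Add(14308, 7097)) = Add(-6121, 21405) = 15284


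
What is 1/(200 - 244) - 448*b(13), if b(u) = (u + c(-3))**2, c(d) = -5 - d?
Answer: -2385153/44 ≈ -54208.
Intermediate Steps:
b(u) = (-2 + u)**2 (b(u) = (u + (-5 - 1*(-3)))**2 = (u + (-5 + 3))**2 = (u - 2)**2 = (-2 + u)**2)
1/(200 - 244) - 448*b(13) = 1/(200 - 244) - 448*(-2 + 13)**2 = 1/(-44) - 448*11**2 = -1/44 - 448*121 = -1/44 - 54208 = -2385153/44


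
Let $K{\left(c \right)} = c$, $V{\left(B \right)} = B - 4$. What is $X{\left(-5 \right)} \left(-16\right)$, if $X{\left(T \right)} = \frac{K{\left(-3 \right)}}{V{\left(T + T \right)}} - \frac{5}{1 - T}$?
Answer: $\frac{208}{21} \approx 9.9048$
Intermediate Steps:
$V{\left(B \right)} = -4 + B$
$X{\left(T \right)} = - \frac{5}{1 - T} - \frac{3}{-4 + 2 T}$ ($X{\left(T \right)} = - \frac{3}{-4 + \left(T + T\right)} - \frac{5}{1 - T} = - \frac{3}{-4 + 2 T} - \frac{5}{1 - T} = - \frac{5}{1 - T} - \frac{3}{-4 + 2 T}$)
$X{\left(-5 \right)} \left(-16\right) = \frac{-17 + 7 \left(-5\right)}{2 \left(-1 - 5\right) \left(-2 - 5\right)} \left(-16\right) = \frac{-17 - 35}{2 \left(-6\right) \left(-7\right)} \left(-16\right) = \frac{1}{2} \left(- \frac{1}{6}\right) \left(- \frac{1}{7}\right) \left(-52\right) \left(-16\right) = \left(- \frac{13}{21}\right) \left(-16\right) = \frac{208}{21}$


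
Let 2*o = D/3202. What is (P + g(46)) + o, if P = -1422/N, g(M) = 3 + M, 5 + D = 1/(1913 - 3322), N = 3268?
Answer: 89503422452/1842995953 ≈ 48.564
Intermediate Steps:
D = -7046/1409 (D = -5 + 1/(1913 - 3322) = -5 + 1/(-1409) = -5 - 1/1409 = -7046/1409 ≈ -5.0007)
P = -711/1634 (P = -1422/3268 = -1422*1/3268 = -711/1634 ≈ -0.43513)
o = -3523/4511618 (o = (-7046/1409/3202)/2 = (-7046/1409*1/3202)/2 = (½)*(-3523/2255809) = -3523/4511618 ≈ -0.00078087)
(P + g(46)) + o = (-711/1634 + (3 + 46)) - 3523/4511618 = (-711/1634 + 49) - 3523/4511618 = 79355/1634 - 3523/4511618 = 89503422452/1842995953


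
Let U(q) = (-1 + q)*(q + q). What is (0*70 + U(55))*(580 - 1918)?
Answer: -7947720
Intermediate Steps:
U(q) = 2*q*(-1 + q) (U(q) = (-1 + q)*(2*q) = 2*q*(-1 + q))
(0*70 + U(55))*(580 - 1918) = (0*70 + 2*55*(-1 + 55))*(580 - 1918) = (0 + 2*55*54)*(-1338) = (0 + 5940)*(-1338) = 5940*(-1338) = -7947720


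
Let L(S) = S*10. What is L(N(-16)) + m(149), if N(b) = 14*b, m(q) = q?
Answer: -2091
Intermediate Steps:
L(S) = 10*S
L(N(-16)) + m(149) = 10*(14*(-16)) + 149 = 10*(-224) + 149 = -2240 + 149 = -2091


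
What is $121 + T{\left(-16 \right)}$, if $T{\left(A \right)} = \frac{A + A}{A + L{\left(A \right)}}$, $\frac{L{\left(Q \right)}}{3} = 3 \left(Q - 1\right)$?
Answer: $\frac{20481}{169} \approx 121.19$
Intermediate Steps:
$L{\left(Q \right)} = -9 + 9 Q$ ($L{\left(Q \right)} = 3 \cdot 3 \left(Q - 1\right) = 3 \cdot 3 \left(-1 + Q\right) = 3 \left(-3 + 3 Q\right) = -9 + 9 Q$)
$T{\left(A \right)} = \frac{2 A}{-9 + 10 A}$ ($T{\left(A \right)} = \frac{A + A}{A + \left(-9 + 9 A\right)} = \frac{2 A}{-9 + 10 A}$)
$121 + T{\left(-16 \right)} = 121 + 2 \left(-16\right) \frac{1}{-9 + 10 \left(-16\right)} = 121 + 2 \left(-16\right) \frac{1}{-9 - 160} = 121 + 2 \left(-16\right) \frac{1}{-169} = 121 + 2 \left(-16\right) \left(- \frac{1}{169}\right) = 121 + \frac{32}{169} = \frac{20481}{169}$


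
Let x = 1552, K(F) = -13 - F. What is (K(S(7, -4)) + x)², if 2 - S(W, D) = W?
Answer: 2383936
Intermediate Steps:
S(W, D) = 2 - W
(K(S(7, -4)) + x)² = ((-13 - (2 - 1*7)) + 1552)² = ((-13 - (2 - 7)) + 1552)² = ((-13 - 1*(-5)) + 1552)² = ((-13 + 5) + 1552)² = (-8 + 1552)² = 1544² = 2383936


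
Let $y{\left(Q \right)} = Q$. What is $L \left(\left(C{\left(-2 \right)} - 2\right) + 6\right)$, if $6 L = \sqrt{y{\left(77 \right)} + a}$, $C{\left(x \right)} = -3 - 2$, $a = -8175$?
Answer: $- \frac{i \sqrt{8098}}{6} \approx - 14.998 i$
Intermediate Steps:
$C{\left(x \right)} = -5$ ($C{\left(x \right)} = -3 - 2 = -5$)
$L = \frac{i \sqrt{8098}}{6}$ ($L = \frac{\sqrt{77 - 8175}}{6} = \frac{\sqrt{-8098}}{6} = \frac{i \sqrt{8098}}{6} \approx 14.998 i$)
$L \left(\left(C{\left(-2 \right)} - 2\right) + 6\right) = \frac{i \sqrt{8098}}{6} \left(\left(-5 - 2\right) + 6\right) = \frac{i \sqrt{8098}}{6} \left(-7 + 6\right) = \frac{i \sqrt{8098}}{6} \left(-1\right) = - \frac{i \sqrt{8098}}{6}$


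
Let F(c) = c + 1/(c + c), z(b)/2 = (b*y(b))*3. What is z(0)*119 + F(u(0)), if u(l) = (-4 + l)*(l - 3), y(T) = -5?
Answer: 289/24 ≈ 12.042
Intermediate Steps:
u(l) = (-4 + l)*(-3 + l)
z(b) = -30*b (z(b) = 2*((b*(-5))*3) = 2*(-5*b*3) = 2*(-15*b) = -30*b)
F(c) = c + 1/(2*c)
z(0)*119 + F(u(0)) = -30*0*119 + ((12 + 0**2 - 7*0) + 1/(2*(12 + 0**2 - 7*0))) = 0*119 + ((12 + 0 + 0) + 1/(2*(12 + 0 + 0))) = 0 + (12 + (1/2)/12) = 0 + (12 + (1/2)*(1/12)) = 0 + (12 + 1/24) = 0 + 289/24 = 289/24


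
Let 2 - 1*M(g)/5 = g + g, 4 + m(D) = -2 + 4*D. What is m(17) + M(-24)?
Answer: 312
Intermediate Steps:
m(D) = -6 + 4*D (m(D) = -4 + (-2 + 4*D) = -6 + 4*D)
M(g) = 10 - 10*g (M(g) = 10 - 5*(g + g) = 10 - 10*g)
m(17) + M(-24) = (-6 + 4*17) + (10 - 10*(-24)) = (-6 + 68) + (10 + 240) = 62 + 250 = 312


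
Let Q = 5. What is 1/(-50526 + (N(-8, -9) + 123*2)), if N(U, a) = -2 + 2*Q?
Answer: -1/50272 ≈ -1.9892e-5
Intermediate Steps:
N(U, a) = 8 (N(U, a) = -2 + 2*5 = -2 + 10 = 8)
1/(-50526 + (N(-8, -9) + 123*2)) = 1/(-50526 + (8 + 123*2)) = 1/(-50526 + (8 + 246)) = 1/(-50526 + 254) = 1/(-50272) = -1/50272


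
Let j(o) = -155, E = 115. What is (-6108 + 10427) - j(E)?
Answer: 4474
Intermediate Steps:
(-6108 + 10427) - j(E) = (-6108 + 10427) - 1*(-155) = 4319 + 155 = 4474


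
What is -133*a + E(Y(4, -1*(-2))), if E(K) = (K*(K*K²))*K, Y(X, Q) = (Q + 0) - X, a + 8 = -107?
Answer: 15263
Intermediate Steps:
a = -115 (a = -8 - 107 = -115)
Y(X, Q) = Q - X
E(K) = K⁵ (E(K) = (K*K³)*K = K⁴*K = K⁵)
-133*a + E(Y(4, -1*(-2))) = -133*(-115) + (-1*(-2) - 1*4)⁵ = 15295 + (2 - 4)⁵ = 15295 + (-2)⁵ = 15295 - 32 = 15263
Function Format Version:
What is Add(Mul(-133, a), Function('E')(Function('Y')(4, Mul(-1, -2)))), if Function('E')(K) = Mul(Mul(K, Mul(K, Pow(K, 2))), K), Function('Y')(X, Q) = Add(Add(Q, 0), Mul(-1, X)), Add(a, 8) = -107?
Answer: 15263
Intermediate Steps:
a = -115 (a = Add(-8, -107) = -115)
Function('Y')(X, Q) = Add(Q, Mul(-1, X))
Function('E')(K) = Pow(K, 5) (Function('E')(K) = Mul(Mul(K, Pow(K, 3)), K) = Mul(Pow(K, 4), K) = Pow(K, 5))
Add(Mul(-133, a), Function('E')(Function('Y')(4, Mul(-1, -2)))) = Add(Mul(-133, -115), Pow(Add(Mul(-1, -2), Mul(-1, 4)), 5)) = Add(15295, Pow(Add(2, -4), 5)) = Add(15295, Pow(-2, 5)) = Add(15295, -32) = 15263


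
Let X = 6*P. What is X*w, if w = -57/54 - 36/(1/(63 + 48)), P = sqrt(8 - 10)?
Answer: -71947*I*sqrt(2)/3 ≈ -33916.0*I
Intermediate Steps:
P = I*sqrt(2) (P = sqrt(-2) = I*sqrt(2) ≈ 1.4142*I)
X = 6*I*sqrt(2) (X = 6*(I*sqrt(2)) = 6*I*sqrt(2) ≈ 8.4853*I)
w = -71947/18 (w = -57*1/54 - 36/(1/111) = -19/18 - 36/1/111 = -19/18 - 36*111 = -19/18 - 3996 = -71947/18 ≈ -3997.1)
X*w = (6*I*sqrt(2))*(-71947/18) = -71947*I*sqrt(2)/3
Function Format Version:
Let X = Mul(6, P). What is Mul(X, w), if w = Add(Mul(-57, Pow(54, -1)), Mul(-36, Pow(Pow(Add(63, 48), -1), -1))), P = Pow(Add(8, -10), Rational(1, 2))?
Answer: Mul(Rational(-71947, 3), I, Pow(2, Rational(1, 2))) ≈ Mul(-33916., I)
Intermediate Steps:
P = Mul(I, Pow(2, Rational(1, 2))) (P = Pow(-2, Rational(1, 2)) = Mul(I, Pow(2, Rational(1, 2))) ≈ Mul(1.4142, I))
X = Mul(6, I, Pow(2, Rational(1, 2))) (X = Mul(6, Mul(I, Pow(2, Rational(1, 2)))) = Mul(6, I, Pow(2, Rational(1, 2))) ≈ Mul(8.4853, I))
w = Rational(-71947, 18) (w = Add(Mul(-57, Rational(1, 54)), Mul(-36, Pow(Pow(111, -1), -1))) = Add(Rational(-19, 18), Mul(-36, Pow(Rational(1, 111), -1))) = Add(Rational(-19, 18), Mul(-36, 111)) = Add(Rational(-19, 18), -3996) = Rational(-71947, 18) ≈ -3997.1)
Mul(X, w) = Mul(Mul(6, I, Pow(2, Rational(1, 2))), Rational(-71947, 18)) = Mul(Rational(-71947, 3), I, Pow(2, Rational(1, 2)))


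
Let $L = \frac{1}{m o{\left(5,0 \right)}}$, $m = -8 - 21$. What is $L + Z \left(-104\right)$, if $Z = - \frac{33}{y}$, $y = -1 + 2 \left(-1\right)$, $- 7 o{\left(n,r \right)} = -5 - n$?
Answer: $- \frac{331767}{290} \approx -1144.0$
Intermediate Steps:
$o{\left(n,r \right)} = \frac{5}{7} + \frac{n}{7}$ ($o{\left(n,r \right)} = - \frac{-5 - n}{7} = \frac{5}{7} + \frac{n}{7}$)
$y = -3$ ($y = -1 - 2 = -3$)
$Z = 11$ ($Z = - \frac{33}{-3} = \left(-33\right) \left(- \frac{1}{3}\right) = 11$)
$m = -29$ ($m = -8 - 21 = -29$)
$L = - \frac{7}{290}$ ($L = \frac{1}{\left(-29\right) \left(\frac{5}{7} + \frac{1}{7} \cdot 5\right)} = \frac{1}{\left(-29\right) \left(\frac{5}{7} + \frac{5}{7}\right)} = \frac{1}{\left(-29\right) \frac{10}{7}} = \frac{1}{- \frac{290}{7}} = - \frac{7}{290} \approx -0.024138$)
$L + Z \left(-104\right) = - \frac{7}{290} + 11 \left(-104\right) = - \frac{7}{290} - 1144 = - \frac{331767}{290}$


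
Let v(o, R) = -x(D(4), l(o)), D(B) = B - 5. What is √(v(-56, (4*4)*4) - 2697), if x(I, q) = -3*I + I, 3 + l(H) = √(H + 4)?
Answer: I*√2699 ≈ 51.952*I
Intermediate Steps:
D(B) = -5 + B
l(H) = -3 + √(4 + H) (l(H) = -3 + √(H + 4) = -3 + √(4 + H))
x(I, q) = -2*I
v(o, R) = -2 (v(o, R) = -(-2)*(-5 + 4) = -(-2)*(-1) = -1*2 = -2)
√(v(-56, (4*4)*4) - 2697) = √(-2 - 2697) = √(-2699) = I*√2699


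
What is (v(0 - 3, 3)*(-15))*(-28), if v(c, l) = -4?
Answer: -1680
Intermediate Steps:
(v(0 - 3, 3)*(-15))*(-28) = -4*(-15)*(-28) = 60*(-28) = -1680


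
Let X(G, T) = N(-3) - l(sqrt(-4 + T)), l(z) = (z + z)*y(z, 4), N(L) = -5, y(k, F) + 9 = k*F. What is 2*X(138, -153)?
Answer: 2502 + 36*I*sqrt(157) ≈ 2502.0 + 451.08*I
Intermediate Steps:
y(k, F) = -9 + F*k (y(k, F) = -9 + k*F = -9 + F*k)
l(z) = 2*z*(-9 + 4*z) (l(z) = (z + z)*(-9 + 4*z) = (2*z)*(-9 + 4*z) = 2*z*(-9 + 4*z))
X(G, T) = -5 - 2*sqrt(-4 + T)*(-9 + 4*sqrt(-4 + T))
2*X(138, -153) = 2*(27 - 8*(-153) + 18*sqrt(-4 - 153)) = 2*(27 + 1224 + 18*sqrt(-157)) = 2*(27 + 1224 + 18*(I*sqrt(157))) = 2*(27 + 1224 + 18*I*sqrt(157)) = 2*(1251 + 18*I*sqrt(157)) = 2502 + 36*I*sqrt(157)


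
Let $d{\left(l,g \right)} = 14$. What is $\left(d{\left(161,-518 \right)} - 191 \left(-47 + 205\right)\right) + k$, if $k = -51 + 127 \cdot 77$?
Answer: $-20436$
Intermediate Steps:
$k = 9728$ ($k = -51 + 9779 = 9728$)
$\left(d{\left(161,-518 \right)} - 191 \left(-47 + 205\right)\right) + k = \left(14 - 191 \left(-47 + 205\right)\right) + 9728 = \left(14 - 30178\right) + 9728 = -30164 + 9728 = -20436$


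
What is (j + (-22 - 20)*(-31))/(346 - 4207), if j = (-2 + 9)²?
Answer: -1351/3861 ≈ -0.34991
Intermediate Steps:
j = 49 (j = 7² = 49)
(j + (-22 - 20)*(-31))/(346 - 4207) = (49 + (-22 - 20)*(-31))/(346 - 4207) = (49 - 42*(-31))/(-3861) = (49 + 1302)*(-1/3861) = 1351*(-1/3861) = -1351/3861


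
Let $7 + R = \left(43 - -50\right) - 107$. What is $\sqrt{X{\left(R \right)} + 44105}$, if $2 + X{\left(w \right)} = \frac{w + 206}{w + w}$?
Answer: $\frac{\sqrt{77789922}}{42} \approx 210.0$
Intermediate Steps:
$R = -21$ ($R = -7 + \left(\left(43 - -50\right) - 107\right) = -7 + \left(\left(43 + 50\right) - 107\right) = -7 + \left(93 - 107\right) = -7 - 14 = -21$)
$X{\left(w \right)} = -2 + \frac{206 + w}{2 w}$ ($X{\left(w \right)} = -2 + \frac{w + 206}{w + w} = -2 + \frac{206 + w}{2 w}$)
$\sqrt{X{\left(R \right)} + 44105} = \sqrt{\left(- \frac{3}{2} + \frac{103}{-21}\right) + 44105} = \sqrt{\left(- \frac{3}{2} + 103 \left(- \frac{1}{21}\right)\right) + 44105} = \sqrt{\left(- \frac{3}{2} - \frac{103}{21}\right) + 44105} = \sqrt{- \frac{269}{42} + 44105} = \sqrt{\frac{1852141}{42}} = \frac{\sqrt{77789922}}{42}$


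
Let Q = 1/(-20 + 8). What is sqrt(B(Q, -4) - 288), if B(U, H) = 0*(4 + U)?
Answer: 12*I*sqrt(2) ≈ 16.971*I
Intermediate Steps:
Q = -1/12 (Q = 1/(-12) = -1/12 ≈ -0.083333)
B(U, H) = 0
sqrt(B(Q, -4) - 288) = sqrt(0 - 288) = sqrt(-288) = 12*I*sqrt(2)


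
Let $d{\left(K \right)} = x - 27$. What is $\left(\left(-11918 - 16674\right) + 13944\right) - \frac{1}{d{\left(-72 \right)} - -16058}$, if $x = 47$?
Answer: $- \frac{235510545}{16078} \approx -14648.0$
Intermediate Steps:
$d{\left(K \right)} = 20$ ($d{\left(K \right)} = 47 - 27 = 20$)
$\left(\left(-11918 - 16674\right) + 13944\right) - \frac{1}{d{\left(-72 \right)} - -16058} = \left(\left(-11918 - 16674\right) + 13944\right) - \frac{1}{20 - -16058} = \left(-28592 + 13944\right) - \frac{1}{20 + 16058} = -14648 - \frac{1}{16078} = - \frac{235510545}{16078}$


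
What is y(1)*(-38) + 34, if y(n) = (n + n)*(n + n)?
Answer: -118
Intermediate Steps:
y(n) = 4*n² (y(n) = (2*n)*(2*n) = 4*n²)
y(1)*(-38) + 34 = (4*1²)*(-38) + 34 = (4*1)*(-38) + 34 = 4*(-38) + 34 = -152 + 34 = -118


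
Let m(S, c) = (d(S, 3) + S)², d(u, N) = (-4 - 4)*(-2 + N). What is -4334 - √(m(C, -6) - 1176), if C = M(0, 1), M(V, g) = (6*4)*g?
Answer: -4334 - 2*I*√230 ≈ -4334.0 - 30.332*I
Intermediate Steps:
M(V, g) = 24*g
C = 24 (C = 24*1 = 24)
d(u, N) = 16 - 8*N (d(u, N) = -8*(-2 + N) = 16 - 8*N)
m(S, c) = (-8 + S)² (m(S, c) = ((16 - 8*3) + S)² = ((16 - 24) + S)² = (-8 + S)²)
-4334 - √(m(C, -6) - 1176) = -4334 - √((-8 + 24)² - 1176) = -4334 - √(16² - 1176) = -4334 - √(256 - 1176) = -4334 - √(-920) = -4334 - 2*I*√230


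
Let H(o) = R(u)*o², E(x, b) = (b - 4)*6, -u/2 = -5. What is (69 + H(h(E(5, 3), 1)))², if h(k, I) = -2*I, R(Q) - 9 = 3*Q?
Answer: 50625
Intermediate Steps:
u = 10 (u = -2*(-5) = 10)
R(Q) = 9 + 3*Q
E(x, b) = -24 + 6*b (E(x, b) = (-4 + b)*6 = -24 + 6*b)
H(o) = 39*o² (H(o) = (9 + 3*10)*o² = (9 + 30)*o² = 39*o²)
(69 + H(h(E(5, 3), 1)))² = (69 + 39*(-2*1)²)² = (69 + 39*(-2)²)² = (69 + 39*4)² = (69 + 156)² = 225² = 50625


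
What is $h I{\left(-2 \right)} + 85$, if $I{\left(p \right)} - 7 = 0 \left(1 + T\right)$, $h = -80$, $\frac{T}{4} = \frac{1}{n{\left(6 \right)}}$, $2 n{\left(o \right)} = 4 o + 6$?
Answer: $-475$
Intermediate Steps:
$n{\left(o \right)} = 3 + 2 o$ ($n{\left(o \right)} = \frac{4 o + 6}{2} = \frac{6 + 4 o}{2} = 3 + 2 o$)
$T = \frac{4}{15}$ ($T = \frac{4}{3 + 2 \cdot 6} = \frac{4}{3 + 12} = \frac{4}{15} \approx 0.26667$)
$I{\left(p \right)} = 7$ ($I{\left(p \right)} = 7 + 0 \left(1 + \frac{4}{15}\right) = 7 + 0 \cdot \frac{19}{15} = 7 + 0 = 7$)
$h I{\left(-2 \right)} + 85 = \left(-80\right) 7 + 85 = -560 + 85 = -475$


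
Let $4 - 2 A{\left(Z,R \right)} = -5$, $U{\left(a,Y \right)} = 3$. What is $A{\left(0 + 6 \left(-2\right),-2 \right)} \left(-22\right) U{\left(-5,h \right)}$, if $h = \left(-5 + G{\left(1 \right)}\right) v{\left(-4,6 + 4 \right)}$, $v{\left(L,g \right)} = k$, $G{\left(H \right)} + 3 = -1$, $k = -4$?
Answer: $-297$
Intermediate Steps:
$G{\left(H \right)} = -4$ ($G{\left(H \right)} = -3 - 1 = -4$)
$v{\left(L,g \right)} = -4$
$h = 36$ ($h = \left(-5 - 4\right) \left(-4\right) = \left(-9\right) \left(-4\right) = 36$)
$A{\left(Z,R \right)} = \frac{9}{2}$ ($A{\left(Z,R \right)} = 2 - - \frac{5}{2} = 2 + \frac{5}{2} = \frac{9}{2}$)
$A{\left(0 + 6 \left(-2\right),-2 \right)} \left(-22\right) U{\left(-5,h \right)} = \frac{9}{2} \left(-22\right) 3 = \left(-99\right) 3 = -297$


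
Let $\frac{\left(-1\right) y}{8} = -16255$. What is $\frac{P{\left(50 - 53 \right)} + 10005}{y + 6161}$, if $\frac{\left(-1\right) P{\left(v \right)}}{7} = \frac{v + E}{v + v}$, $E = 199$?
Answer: $\frac{30701}{408603} \approx 0.075137$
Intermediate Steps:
$P{\left(v \right)} = - \frac{7 \left(199 + v\right)}{2 v}$ ($P{\left(v \right)} = - 7 \frac{v + 199}{v + v} = - 7 \frac{199 + v}{2 v} = - \frac{7 \left(199 + v\right)}{2 v}$)
$y = 130040$ ($y = \left(-8\right) \left(-16255\right) = 130040$)
$\frac{P{\left(50 - 53 \right)} + 10005}{y + 6161} = \frac{\frac{7 \left(-199 - \left(50 - 53\right)\right)}{2 \left(50 - 53\right)} + 10005}{130040 + 6161} = \frac{\frac{7 \left(-199 - \left(50 - 53\right)\right)}{2 \left(50 - 53\right)} + 10005}{136201} = \left(\frac{7 \left(-199 - -3\right)}{2 \left(-3\right)} + 10005\right) \frac{1}{136201} = \left(\frac{7}{2} \left(- \frac{1}{3}\right) \left(-199 + 3\right) + 10005\right) \frac{1}{136201} = \left(\frac{7}{2} \left(- \frac{1}{3}\right) \left(-196\right) + 10005\right) \frac{1}{136201} = \left(\frac{686}{3} + 10005\right) \frac{1}{136201} = \frac{30701}{3} \cdot \frac{1}{136201} = \frac{30701}{408603}$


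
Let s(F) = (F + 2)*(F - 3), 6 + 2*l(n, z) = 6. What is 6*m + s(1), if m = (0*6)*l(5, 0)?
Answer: -6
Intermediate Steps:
l(n, z) = 0 (l(n, z) = -3 + (1/2)*6 = -3 + 3 = 0)
s(F) = (-3 + F)*(2 + F) (s(F) = (2 + F)*(-3 + F) = (-3 + F)*(2 + F))
m = 0 (m = (0*6)*0 = 0*0 = 0)
6*m + s(1) = 6*0 + (-6 + 1**2 - 1*1) = 0 + (-6 + 1 - 1) = 0 - 6 = -6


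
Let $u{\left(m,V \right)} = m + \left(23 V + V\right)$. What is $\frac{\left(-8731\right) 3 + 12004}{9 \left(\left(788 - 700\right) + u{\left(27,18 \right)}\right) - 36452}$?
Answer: $\frac{14189}{31529} \approx 0.45003$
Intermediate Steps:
$u{\left(m,V \right)} = m + 24 V$
$\frac{\left(-8731\right) 3 + 12004}{9 \left(\left(788 - 700\right) + u{\left(27,18 \right)}\right) - 36452} = \frac{\left(-8731\right) 3 + 12004}{9 \left(\left(788 - 700\right) + \left(27 + 24 \cdot 18\right)\right) - 36452} = \frac{-26193 + 12004}{9 \left(88 + \left(27 + 432\right)\right) - 36452} = - \frac{14189}{9 \left(88 + 459\right) - 36452} = - \frac{14189}{9 \cdot 547 - 36452} = - \frac{14189}{4923 - 36452} = - \frac{14189}{-31529} = \left(-14189\right) \left(- \frac{1}{31529}\right) = \frac{14189}{31529}$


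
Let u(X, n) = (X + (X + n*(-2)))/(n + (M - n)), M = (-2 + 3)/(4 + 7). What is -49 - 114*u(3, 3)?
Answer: -49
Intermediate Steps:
M = 1/11 ≈ 0.090909
u(X, n) = -22*n + 22*X (u(X, n) = (X + (X + n*(-2)))/(n + (1/11 - n)) = (X + (X - 2*n))/(1/11) = (-2*n + 2*X)*11 = -22*n + 22*X)
-49 - 114*u(3, 3) = -49 - 114*(-22*3 + 22*3) = -49 - 114*(-66 + 66) = -49 - 114*0 = -49 + 0 = -49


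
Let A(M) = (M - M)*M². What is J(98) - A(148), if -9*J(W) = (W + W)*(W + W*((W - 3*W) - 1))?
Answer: 3764768/9 ≈ 4.1831e+5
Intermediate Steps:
A(M) = 0 (A(M) = 0*M² = 0)
J(W) = -2*W*(W + W*(-1 - 2*W))/9 (J(W) = -(W + W)*(W + W*((W - 3*W) - 1))/9 = -2*W*(W + W*(-2*W - 1))/9 = -2*W*(W + W*(-1 - 2*W))/9)
J(98) - A(148) = (4/9)*98³ - 1*0 = (4/9)*941192 + 0 = 3764768/9 + 0 = 3764768/9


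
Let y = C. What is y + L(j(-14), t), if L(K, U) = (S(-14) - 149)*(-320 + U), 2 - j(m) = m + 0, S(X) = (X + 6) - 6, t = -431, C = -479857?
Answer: -357444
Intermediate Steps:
y = -479857
S(X) = X (S(X) = (6 + X) - 6 = X)
j(m) = 2 - m (j(m) = 2 - (m + 0) = 2 - m)
L(K, U) = 52160 - 163*U (L(K, U) = (-14 - 149)*(-320 + U) = -163*(-320 + U) = 52160 - 163*U)
y + L(j(-14), t) = -479857 + (52160 - 163*(-431)) = -479857 + (52160 + 70253) = -479857 + 122413 = -357444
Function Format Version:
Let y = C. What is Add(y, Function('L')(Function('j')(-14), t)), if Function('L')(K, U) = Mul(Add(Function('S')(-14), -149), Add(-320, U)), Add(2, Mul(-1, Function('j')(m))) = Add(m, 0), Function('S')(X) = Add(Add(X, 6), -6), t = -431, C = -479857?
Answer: -357444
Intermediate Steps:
y = -479857
Function('S')(X) = X (Function('S')(X) = Add(Add(6, X), -6) = X)
Function('j')(m) = Add(2, Mul(-1, m)) (Function('j')(m) = Add(2, Mul(-1, Add(m, 0))) = Add(2, Mul(-1, m)))
Function('L')(K, U) = Add(52160, Mul(-163, U)) (Function('L')(K, U) = Mul(Add(-14, -149), Add(-320, U)) = Mul(-163, Add(-320, U)) = Add(52160, Mul(-163, U)))
Add(y, Function('L')(Function('j')(-14), t)) = Add(-479857, Add(52160, Mul(-163, -431))) = Add(-479857, Add(52160, 70253)) = Add(-479857, 122413) = -357444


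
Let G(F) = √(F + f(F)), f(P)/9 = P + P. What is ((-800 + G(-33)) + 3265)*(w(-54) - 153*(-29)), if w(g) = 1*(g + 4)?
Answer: 10813955 + 4387*I*√627 ≈ 1.0814e+7 + 1.0985e+5*I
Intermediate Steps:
w(g) = 4 + g (w(g) = 1*(4 + g) = 4 + g)
f(P) = 18*P (f(P) = 9*(P + P) = 9*(2*P) = 18*P)
G(F) = √19*√F (G(F) = √(F + 18*F) = √(19*F) = √19*√F)
((-800 + G(-33)) + 3265)*(w(-54) - 153*(-29)) = ((-800 + √19*√(-33)) + 3265)*((4 - 54) - 153*(-29)) = ((-800 + √19*(I*√33)) + 3265)*(-50 + 4437) = ((-800 + I*√627) + 3265)*4387 = (2465 + I*√627)*4387 = 10813955 + 4387*I*√627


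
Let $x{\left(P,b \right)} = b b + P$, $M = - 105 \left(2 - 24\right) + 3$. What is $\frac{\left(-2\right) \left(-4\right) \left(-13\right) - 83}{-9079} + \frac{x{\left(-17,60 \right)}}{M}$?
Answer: $\frac{32962588}{20999727} \approx 1.5697$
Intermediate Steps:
$M = 2313$ ($M = - 105 \left(2 - 24\right) + 3 = \left(-105\right) \left(-22\right) + 3 = 2310 + 3 = 2313$)
$x{\left(P,b \right)} = P + b^{2}$ ($x{\left(P,b \right)} = b^{2} + P = P + b^{2}$)
$\frac{\left(-2\right) \left(-4\right) \left(-13\right) - 83}{-9079} + \frac{x{\left(-17,60 \right)}}{M} = \frac{\left(-2\right) \left(-4\right) \left(-13\right) - 83}{-9079} + \frac{-17 + 60^{2}}{2313} = \left(8 \left(-13\right) - 83\right) \left(- \frac{1}{9079}\right) + \left(-17 + 3600\right) \frac{1}{2313} = \left(-104 - 83\right) \left(- \frac{1}{9079}\right) + 3583 \cdot \frac{1}{2313} = \left(-187\right) \left(- \frac{1}{9079}\right) + \frac{3583}{2313} = \frac{187}{9079} + \frac{3583}{2313} = \frac{32962588}{20999727}$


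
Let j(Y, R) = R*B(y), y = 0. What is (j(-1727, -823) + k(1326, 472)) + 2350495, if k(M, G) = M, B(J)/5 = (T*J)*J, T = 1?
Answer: 2351821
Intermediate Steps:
B(J) = 5*J**2 (B(J) = 5*((1*J)*J) = 5*(J*J) = 5*J**2)
j(Y, R) = 0 (j(Y, R) = R*(5*0**2) = R*(5*0) = R*0 = 0)
(j(-1727, -823) + k(1326, 472)) + 2350495 = (0 + 1326) + 2350495 = 1326 + 2350495 = 2351821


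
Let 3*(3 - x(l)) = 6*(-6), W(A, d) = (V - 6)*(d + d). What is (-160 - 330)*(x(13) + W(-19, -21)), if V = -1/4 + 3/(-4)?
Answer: -151410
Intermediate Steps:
V = -1 (V = -1*¼ + 3*(-¼) = -¼ - ¾ = -1)
W(A, d) = -14*d (W(A, d) = (-1 - 6)*(d + d) = -14*d)
x(l) = 15 (x(l) = 3 - 2*(-6) = 3 - ⅓*(-36) = 3 + 12 = 15)
(-160 - 330)*(x(13) + W(-19, -21)) = (-160 - 330)*(15 - 14*(-21)) = -490*(15 + 294) = -490*309 = -151410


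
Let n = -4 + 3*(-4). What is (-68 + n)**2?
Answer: 7056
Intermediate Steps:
n = -16 (n = -4 - 12 = -16)
(-68 + n)**2 = (-68 - 16)**2 = (-84)**2 = 7056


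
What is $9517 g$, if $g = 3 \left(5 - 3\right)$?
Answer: $57102$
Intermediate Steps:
$g = 6$ ($g = 3 \cdot 2 = 6$)
$9517 g = 9517 \cdot 6 = 57102$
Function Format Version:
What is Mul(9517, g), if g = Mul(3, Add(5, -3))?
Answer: 57102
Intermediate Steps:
g = 6 (g = Mul(3, 2) = 6)
Mul(9517, g) = Mul(9517, 6) = 57102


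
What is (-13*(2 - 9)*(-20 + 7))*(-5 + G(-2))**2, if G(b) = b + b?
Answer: -95823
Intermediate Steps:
G(b) = 2*b
(-13*(2 - 9)*(-20 + 7))*(-5 + G(-2))**2 = (-13*(2 - 9)*(-20 + 7))*(-5 + 2*(-2))**2 = (-(-91)*(-13))*(-5 - 4)**2 = -13*91*(-9)**2 = -1183*81 = -95823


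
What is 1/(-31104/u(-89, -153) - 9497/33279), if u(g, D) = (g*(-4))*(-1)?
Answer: 2961831/257932271 ≈ 0.011483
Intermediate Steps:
u(g, D) = 4*g (u(g, D) = -4*g*(-1) = 4*g)
1/(-31104/u(-89, -153) - 9497/33279) = 1/(-31104/(4*(-89)) - 9497/33279) = 1/(-31104/(-356) - 9497*1/33279) = 1/(-31104*(-1/356) - 9497/33279) = 1/(7776/89 - 9497/33279) = 1/(257932271/2961831) = 2961831/257932271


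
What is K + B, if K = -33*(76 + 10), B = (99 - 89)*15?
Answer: -2688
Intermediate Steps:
B = 150 (B = 10*15 = 150)
K = -2838 (K = -33*86 = -2838)
K + B = -2838 + 150 = -2688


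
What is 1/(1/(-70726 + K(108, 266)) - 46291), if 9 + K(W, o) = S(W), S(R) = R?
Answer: -70627/3269394458 ≈ -2.1602e-5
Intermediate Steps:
K(W, o) = -9 + W
1/(1/(-70726 + K(108, 266)) - 46291) = 1/(1/(-70726 + (-9 + 108)) - 46291) = 1/(1/(-70726 + 99) - 46291) = 1/(1/(-70627) - 46291) = 1/(-1/70627 - 46291) = 1/(-3269394458/70627) = -70627/3269394458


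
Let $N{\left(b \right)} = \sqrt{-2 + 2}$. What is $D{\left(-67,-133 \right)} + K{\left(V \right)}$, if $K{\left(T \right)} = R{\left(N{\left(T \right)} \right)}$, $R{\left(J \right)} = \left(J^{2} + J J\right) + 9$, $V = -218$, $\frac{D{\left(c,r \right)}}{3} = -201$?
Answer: $-594$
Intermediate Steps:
$D{\left(c,r \right)} = -603$ ($D{\left(c,r \right)} = 3 \left(-201\right) = -603$)
$N{\left(b \right)} = 0$ ($N{\left(b \right)} = \sqrt{0} = 0$)
$R{\left(J \right)} = 9 + 2 J^{2}$ ($R{\left(J \right)} = \left(J^{2} + J^{2}\right) + 9 = 2 J^{2} + 9 = 9 + 2 J^{2}$)
$K{\left(T \right)} = 9$ ($K{\left(T \right)} = 9 + 2 \cdot 0^{2} = 9 + 2 \cdot 0 = 9 + 0 = 9$)
$D{\left(-67,-133 \right)} + K{\left(V \right)} = -603 + 9 = -594$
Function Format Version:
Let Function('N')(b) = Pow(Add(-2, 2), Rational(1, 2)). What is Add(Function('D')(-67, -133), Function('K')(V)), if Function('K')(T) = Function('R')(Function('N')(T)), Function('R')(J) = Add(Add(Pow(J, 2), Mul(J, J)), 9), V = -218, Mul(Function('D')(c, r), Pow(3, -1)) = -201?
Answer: -594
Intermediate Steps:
Function('D')(c, r) = -603 (Function('D')(c, r) = Mul(3, -201) = -603)
Function('N')(b) = 0 (Function('N')(b) = Pow(0, Rational(1, 2)) = 0)
Function('R')(J) = Add(9, Mul(2, Pow(J, 2))) (Function('R')(J) = Add(Add(Pow(J, 2), Pow(J, 2)), 9) = Add(Mul(2, Pow(J, 2)), 9) = Add(9, Mul(2, Pow(J, 2))))
Function('K')(T) = 9 (Function('K')(T) = Add(9, Mul(2, Pow(0, 2))) = Add(9, Mul(2, 0)) = Add(9, 0) = 9)
Add(Function('D')(-67, -133), Function('K')(V)) = Add(-603, 9) = -594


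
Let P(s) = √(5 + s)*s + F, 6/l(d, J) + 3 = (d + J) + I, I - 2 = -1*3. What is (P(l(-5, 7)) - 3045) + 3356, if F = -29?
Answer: 282 - 3*√2 ≈ 277.76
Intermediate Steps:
I = -1 (I = 2 - 1*3 = 2 - 3 = -1)
l(d, J) = 6/(-4 + J + d) (l(d, J) = 6/(-3 + ((d + J) - 1)) = 6/(-3 + ((J + d) - 1)) = 6/(-3 + (-1 + J + d)) = 6/(-4 + J + d))
P(s) = -29 + s*√(5 + s) (P(s) = √(5 + s)*s - 29 = s*√(5 + s) - 29 = -29 + s*√(5 + s))
(P(l(-5, 7)) - 3045) + 3356 = ((-29 + (6/(-4 + 7 - 5))*√(5 + 6/(-4 + 7 - 5))) - 3045) + 3356 = ((-29 + (6/(-2))*√(5 + 6/(-2))) - 3045) + 3356 = ((-29 + (6*(-½))*√(5 + 6*(-½))) - 3045) + 3356 = ((-29 - 3*√(5 - 3)) - 3045) + 3356 = ((-29 - 3*√2) - 3045) + 3356 = (-3074 - 3*√2) + 3356 = 282 - 3*√2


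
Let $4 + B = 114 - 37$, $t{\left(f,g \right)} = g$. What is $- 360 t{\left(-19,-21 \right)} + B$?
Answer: $7633$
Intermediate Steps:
$B = 73$ ($B = -4 + \left(114 - 37\right) = -4 + 77 = 73$)
$- 360 t{\left(-19,-21 \right)} + B = \left(-360\right) \left(-21\right) + 73 = 7560 + 73 = 7633$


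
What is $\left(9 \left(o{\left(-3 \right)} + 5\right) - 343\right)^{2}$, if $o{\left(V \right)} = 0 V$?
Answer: $88804$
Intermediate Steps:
$o{\left(V \right)} = 0$
$\left(9 \left(o{\left(-3 \right)} + 5\right) - 343\right)^{2} = \left(9 \left(0 + 5\right) - 343\right)^{2} = \left(9 \cdot 5 - 343\right)^{2} = \left(45 - 343\right)^{2} = \left(-298\right)^{2} = 88804$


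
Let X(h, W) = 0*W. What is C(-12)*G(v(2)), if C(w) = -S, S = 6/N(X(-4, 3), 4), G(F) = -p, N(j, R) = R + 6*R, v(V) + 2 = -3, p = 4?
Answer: 6/7 ≈ 0.85714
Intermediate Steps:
v(V) = -5 (v(V) = -2 - 3 = -5)
X(h, W) = 0
N(j, R) = 7*R
G(F) = -4 (G(F) = -1*4 = -4)
S = 3/14 (S = 6/((7*4)) = 6/28 = 6*(1/28) = 3/14 ≈ 0.21429)
C(w) = -3/14 (C(w) = -1*3/14 = -3/14)
C(-12)*G(v(2)) = -3/14*(-4) = 6/7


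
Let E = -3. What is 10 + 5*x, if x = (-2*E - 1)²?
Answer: 135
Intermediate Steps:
x = 25 (x = (-2*(-3) - 1)² = (6 - 1)² = 5² = 25)
10 + 5*x = 10 + 5*25 = 10 + 125 = 135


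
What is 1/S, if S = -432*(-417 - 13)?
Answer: 1/185760 ≈ 5.3833e-6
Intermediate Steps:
S = 185760 (S = -432*(-430) = 185760)
1/S = 1/185760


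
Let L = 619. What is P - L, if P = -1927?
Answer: -2546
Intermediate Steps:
P - L = -1927 - 1*619 = -1927 - 619 = -2546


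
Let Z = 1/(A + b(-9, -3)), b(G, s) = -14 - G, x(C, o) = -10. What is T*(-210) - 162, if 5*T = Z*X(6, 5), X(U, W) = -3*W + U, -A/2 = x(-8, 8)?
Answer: -684/5 ≈ -136.80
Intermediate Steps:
A = 20 (A = -2*(-10) = 20)
X(U, W) = U - 3*W
Z = 1/15 (Z = 1/(20 + (-14 - 1*(-9))) = 1/(20 + (-14 + 9)) = 1/(20 - 5) = 1/15 ≈ 0.066667)
T = -3/25 (T = ((6 - 3*5)/15)/5 = ((6 - 15)/15)/5 = ((1/15)*(-9))/5 = (1/5)*(-3/5) = -3/25 ≈ -0.12000)
T*(-210) - 162 = -3/25*(-210) - 162 = 126/5 - 162 = -684/5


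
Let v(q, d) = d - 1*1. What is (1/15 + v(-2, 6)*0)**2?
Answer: 1/225 ≈ 0.0044444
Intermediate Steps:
v(q, d) = -1 + d (v(q, d) = d - 1 = -1 + d)
(1/15 + v(-2, 6)*0)**2 = (1/15 + (-1 + 6)*0)**2 = (1*(1/15) + 5*0)**2 = (1/15 + 0)**2 = (1/15)**2 = 1/225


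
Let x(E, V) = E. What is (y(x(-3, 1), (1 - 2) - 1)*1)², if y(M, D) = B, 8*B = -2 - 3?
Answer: 25/64 ≈ 0.39063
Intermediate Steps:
B = -5/8 (B = (-2 - 3)/8 = (⅛)*(-5) = -5/8 ≈ -0.62500)
y(M, D) = -5/8
(y(x(-3, 1), (1 - 2) - 1)*1)² = (-5/8*1)² = (-5/8)² = 25/64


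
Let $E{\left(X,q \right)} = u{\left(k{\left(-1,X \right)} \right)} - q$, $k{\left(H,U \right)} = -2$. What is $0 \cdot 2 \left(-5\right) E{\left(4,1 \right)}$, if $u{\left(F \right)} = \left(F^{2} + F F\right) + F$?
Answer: $0$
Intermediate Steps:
$u{\left(F \right)} = F + 2 F^{2}$ ($u{\left(F \right)} = \left(F^{2} + F^{2}\right) + F = 2 F^{2} + F = F + 2 F^{2}$)
$E{\left(X,q \right)} = 6 - q$ ($E{\left(X,q \right)} = - 2 \left(1 + 2 \left(-2\right)\right) - q = - 2 \left(1 - 4\right) - q = \left(-2\right) \left(-3\right) - q = 6 - q$)
$0 \cdot 2 \left(-5\right) E{\left(4,1 \right)} = 0 \cdot 2 \left(-5\right) \left(6 - 1\right) = 0 \left(-10\right) \left(6 - 1\right) = 0 \cdot 5 = 0$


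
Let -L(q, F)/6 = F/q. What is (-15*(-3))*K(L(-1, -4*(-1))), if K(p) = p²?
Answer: 25920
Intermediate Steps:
L(q, F) = -6*F/q
(-15*(-3))*K(L(-1, -4*(-1))) = (-15*(-3))*(-6*(-4*(-1))/(-1))² = (-3*(-15))*(-6*4*(-1))² = 45*24² = 45*576 = 25920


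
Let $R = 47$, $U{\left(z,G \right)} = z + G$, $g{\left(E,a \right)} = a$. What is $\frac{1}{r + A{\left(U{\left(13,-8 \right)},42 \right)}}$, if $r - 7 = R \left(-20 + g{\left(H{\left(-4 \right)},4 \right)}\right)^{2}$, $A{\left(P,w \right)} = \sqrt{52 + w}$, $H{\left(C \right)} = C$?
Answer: $\frac{12039}{144937427} - \frac{\sqrt{94}}{144937427} \approx 8.2997 \cdot 10^{-5}$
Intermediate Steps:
$U{\left(z,G \right)} = G + z$
$r = 12039$ ($r = 7 + 47 \left(-20 + 4\right)^{2} = 7 + 47 \left(-16\right)^{2} = 7 + 47 \cdot 256 = 7 + 12032 = 12039$)
$\frac{1}{r + A{\left(U{\left(13,-8 \right)},42 \right)}} = \frac{1}{12039 + \sqrt{52 + 42}} = \frac{1}{12039 + \sqrt{94}}$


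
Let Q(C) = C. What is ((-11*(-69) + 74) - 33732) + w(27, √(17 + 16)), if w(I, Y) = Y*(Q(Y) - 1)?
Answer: -32866 - √33 ≈ -32872.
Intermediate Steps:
w(I, Y) = Y*(-1 + Y) (w(I, Y) = Y*(Y - 1) = Y*(-1 + Y))
((-11*(-69) + 74) - 33732) + w(27, √(17 + 16)) = ((-11*(-69) + 74) - 33732) + √(17 + 16)*(-1 + √(17 + 16)) = ((759 + 74) - 33732) + √33*(-1 + √33) = (833 - 33732) + √33*(-1 + √33) = -32899 + √33*(-1 + √33)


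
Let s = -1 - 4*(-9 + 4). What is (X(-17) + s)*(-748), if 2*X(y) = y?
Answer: -7854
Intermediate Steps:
X(y) = y/2
s = 19 (s = -1 - 4*(-5) = -1 + 20 = 19)
(X(-17) + s)*(-748) = ((½)*(-17) + 19)*(-748) = (-17/2 + 19)*(-748) = (21/2)*(-748) = -7854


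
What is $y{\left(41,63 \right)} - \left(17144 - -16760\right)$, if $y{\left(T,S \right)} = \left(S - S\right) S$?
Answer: $-33904$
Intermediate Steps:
$y{\left(T,S \right)} = 0$ ($y{\left(T,S \right)} = 0 S = 0$)
$y{\left(41,63 \right)} - \left(17144 - -16760\right) = 0 - \left(17144 - -16760\right) = 0 - \left(17144 + 16760\right) = 0 - 33904 = -33904$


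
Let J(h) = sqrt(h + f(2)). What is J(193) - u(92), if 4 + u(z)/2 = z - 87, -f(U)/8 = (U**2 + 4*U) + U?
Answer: 7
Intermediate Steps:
f(U) = -40*U - 8*U**2 (f(U) = -8*((U**2 + 4*U) + U) = -8*(U**2 + 5*U) = -40*U - 8*U**2)
J(h) = sqrt(-112 + h) (J(h) = sqrt(h - 8*2*(5 + 2)) = sqrt(h - 8*2*7) = sqrt(h - 112) = sqrt(-112 + h))
u(z) = -182 + 2*z (u(z) = -8 + 2*(z - 87) = -8 + 2*(-87 + z) = -8 + (-174 + 2*z) = -182 + 2*z)
J(193) - u(92) = sqrt(-112 + 193) - (-182 + 2*92) = sqrt(81) - (-182 + 184) = 9 - 1*2 = 9 - 2 = 7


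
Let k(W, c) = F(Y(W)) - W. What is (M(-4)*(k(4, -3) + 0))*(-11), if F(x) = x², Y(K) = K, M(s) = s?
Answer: 528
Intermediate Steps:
k(W, c) = W² - W
(M(-4)*(k(4, -3) + 0))*(-11) = -4*(4*(-1 + 4) + 0)*(-11) = -4*(4*3 + 0)*(-11) = -4*(12 + 0)*(-11) = -4*12*(-11) = -48*(-11) = 528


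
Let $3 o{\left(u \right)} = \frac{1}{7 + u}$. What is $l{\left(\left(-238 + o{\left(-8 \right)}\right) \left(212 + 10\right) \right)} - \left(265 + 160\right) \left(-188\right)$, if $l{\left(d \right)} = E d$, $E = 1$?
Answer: $26990$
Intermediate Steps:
$o{\left(u \right)} = \frac{1}{3 \left(7 + u\right)}$
$l{\left(d \right)} = d$ ($l{\left(d \right)} = 1 d = d$)
$l{\left(\left(-238 + o{\left(-8 \right)}\right) \left(212 + 10\right) \right)} - \left(265 + 160\right) \left(-188\right) = \left(-238 + \frac{1}{3 \left(7 - 8\right)}\right) \left(212 + 10\right) - \left(265 + 160\right) \left(-188\right) = \left(-238 + \frac{1}{3 \left(-1\right)}\right) 222 - 425 \left(-188\right) = \left(-238 + \frac{1}{3} \left(-1\right)\right) 222 - -79900 = \left(-238 - \frac{1}{3}\right) 222 + 79900 = \left(- \frac{715}{3}\right) 222 + 79900 = -52910 + 79900 = 26990$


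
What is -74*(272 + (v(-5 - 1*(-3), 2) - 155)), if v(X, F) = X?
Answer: -8510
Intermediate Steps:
-74*(272 + (v(-5 - 1*(-3), 2) - 155)) = -74*(272 + ((-5 - 1*(-3)) - 155)) = -74*(272 + ((-5 + 3) - 155)) = -74*(272 + (-2 - 155)) = -74*(272 - 157) = -74*115 = -8510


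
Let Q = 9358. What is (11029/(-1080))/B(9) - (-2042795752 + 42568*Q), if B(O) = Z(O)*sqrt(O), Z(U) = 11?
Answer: 58607998690091/35640 ≈ 1.6444e+9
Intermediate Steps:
B(O) = 11*sqrt(O)
(11029/(-1080))/B(9) - (-2042795752 + 42568*Q) = (11029/(-1080))/((11*sqrt(9))) - 42568/(1/(-47989 + 9358)) = (11029*(-1/1080))/((11*3)) - 42568/(1/(-38631)) = -11029/1080/33 - 42568/(-1/38631) = -11029/1080*1/33 - 42568*(-38631) = -11029/35640 + 1644444408 = 58607998690091/35640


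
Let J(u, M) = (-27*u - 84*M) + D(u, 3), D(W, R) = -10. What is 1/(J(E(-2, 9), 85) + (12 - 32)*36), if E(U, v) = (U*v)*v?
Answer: -1/3496 ≈ -0.00028604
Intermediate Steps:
E(U, v) = U*v²
J(u, M) = -10 - 84*M - 27*u (J(u, M) = (-27*u - 84*M) - 10 = (-84*M - 27*u) - 10 = -10 - 84*M - 27*u)
1/(J(E(-2, 9), 85) + (12 - 32)*36) = 1/((-10 - 84*85 - (-54)*9²) + (12 - 32)*36) = 1/((-10 - 7140 - (-54)*81) - 20*36) = 1/((-10 - 7140 - 27*(-162)) - 720) = 1/((-10 - 7140 + 4374) - 720) = 1/(-2776 - 720) = 1/(-3496) = -1/3496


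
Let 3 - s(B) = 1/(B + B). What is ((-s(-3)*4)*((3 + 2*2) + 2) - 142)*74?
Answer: -18944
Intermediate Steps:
s(B) = 3 - 1/(2*B) (s(B) = 3 - 1/(B + B) = 3 - 1/(2*B))
((-s(-3)*4)*((3 + 2*2) + 2) - 142)*74 = ((-(3 - ½/(-3))*4)*((3 + 2*2) + 2) - 142)*74 = ((-(3 - ½*(-⅓))*4)*((3 + 4) + 2) - 142)*74 = ((-(3 + ⅙)*4)*(7 + 2) - 142)*74 = ((-1*19/6*4)*9 - 142)*74 = (-19/6*4*9 - 142)*74 = (-38/3*9 - 142)*74 = (-114 - 142)*74 = -256*74 = -18944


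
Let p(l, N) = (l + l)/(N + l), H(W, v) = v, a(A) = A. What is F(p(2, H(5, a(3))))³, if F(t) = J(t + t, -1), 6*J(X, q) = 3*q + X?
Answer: -343/27000 ≈ -0.012704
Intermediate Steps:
J(X, q) = q/2 + X/6 (J(X, q) = (3*q + X)/6 = (X + 3*q)/6 = q/2 + X/6)
p(l, N) = 2*l/(N + l) (p(l, N) = (2*l)/(N + l) = 2*l/(N + l))
F(t) = -½ + t/3 (F(t) = (½)*(-1) + (t + t)/6 = -½ + (2*t)/6 = -½ + t/3)
F(p(2, H(5, a(3))))³ = (-½ + (2*2/(3 + 2))/3)³ = (-½ + (2*2/5)/3)³ = (-½ + (2*2*(⅕))/3)³ = (-½ + (⅓)*(⅘))³ = (-½ + 4/15)³ = (-7/30)³ = -343/27000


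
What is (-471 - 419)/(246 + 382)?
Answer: -445/314 ≈ -1.4172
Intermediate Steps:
(-471 - 419)/(246 + 382) = -890/628 = -890*1/628 = -445/314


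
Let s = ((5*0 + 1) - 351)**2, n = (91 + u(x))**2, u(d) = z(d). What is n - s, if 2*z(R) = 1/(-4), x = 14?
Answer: -7311471/64 ≈ -1.1424e+5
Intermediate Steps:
z(R) = -1/8 (z(R) = (1/2)/(-4) = (1/2)*(-1/4) = -1/8)
u(d) = -1/8
n = 528529/64 (n = (91 - 1/8)**2 = (727/8)**2 = 528529/64 ≈ 8258.3)
s = 122500 (s = ((0 + 1) - 351)**2 = (1 - 351)**2 = (-350)**2 = 122500)
n - s = 528529/64 - 1*122500 = 528529/64 - 122500 = -7311471/64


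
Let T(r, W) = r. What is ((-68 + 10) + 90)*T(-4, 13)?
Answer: -128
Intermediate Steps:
((-68 + 10) + 90)*T(-4, 13) = ((-68 + 10) + 90)*(-4) = (-58 + 90)*(-4) = 32*(-4) = -128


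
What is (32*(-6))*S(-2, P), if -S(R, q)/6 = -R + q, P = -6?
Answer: -4608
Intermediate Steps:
S(R, q) = -6*q + 6*R (S(R, q) = -6*(-R + q) = -6*(q - R) = -6*q + 6*R)
(32*(-6))*S(-2, P) = (32*(-6))*(-6*(-6) + 6*(-2)) = -192*(36 - 12) = -192*24 = -4608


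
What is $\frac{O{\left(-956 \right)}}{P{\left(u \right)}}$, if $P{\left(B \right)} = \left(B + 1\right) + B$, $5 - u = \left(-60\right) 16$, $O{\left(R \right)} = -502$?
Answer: $- \frac{502}{1931} \approx -0.25997$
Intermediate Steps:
$u = 965$ ($u = 5 - \left(-60\right) 16 = 5 - -960 = 5 + 960 = 965$)
$P{\left(B \right)} = 1 + 2 B$ ($P{\left(B \right)} = \left(1 + B\right) + B = 1 + 2 B$)
$\frac{O{\left(-956 \right)}}{P{\left(u \right)}} = - \frac{502}{1 + 2 \cdot 965} = - \frac{502}{1 + 1930} = - \frac{502}{1931}$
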